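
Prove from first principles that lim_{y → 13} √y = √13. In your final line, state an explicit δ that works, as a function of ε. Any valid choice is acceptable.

δ = min(13, √13·ε)

Fix ε > 0. We want δ > 0 such that 0 < |y − 13| < δ implies |√y − √13| < ε.
Rationalise: √y − √13 = (y − 13)/(√y + √13), so |√y − √13| = |y − 13|/(√y + √13).
Restrict δ ≤ 13 so that |y − 13| < 13 forces y > 0, and then √y + √13 > √13.
Hence |√y − √13| < |y − 13|/√13, which is < ε once |y − 13| < √13·ε.
Take δ = min(13, √13·ε). If 0 < |y − 13| < δ then y > 0 and |√y − √13| < |y − 13|/√13 < ε.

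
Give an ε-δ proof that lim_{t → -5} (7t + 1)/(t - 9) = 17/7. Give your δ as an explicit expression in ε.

Let ε > 0 be given. We want δ > 0 with 0 < |t + 5| < δ ⇒ |(7t + 1)/(t - 9) − (17/7)| < ε.
Combining over a common denominator, (7t + 1)/(t - 9) − (17/7) = [(7t + 1)·(-14) − (-34)·(t - 9)] / [(-14)·(t - 9)] = -64(t + 5) / ((-14)(t - 9)).
So |(7t + 1)/(t - 9) − (17/7)| = 64|t + 5| / (14·|t − 9|).
Restrict δ ≤ 7. Then |t + 5| < 7 gives |t − 9| = |(t + 5) + (-14)| ≥ 14 − 7 = 7.
Hence |(7t + 1)/(t - 9) − (17/7)| < 64|t + 5|/(14·7) = (32/49)|t + 5|, which is < ε once |t + 5| < (49/32)ε.
Take δ = min(7, (49/32)ε). Then 0 < |t + 5| < δ forces both bounds, so |(7t + 1)/(t - 9) − (17/7)| < ε.

δ = min(7, (49/32)ε)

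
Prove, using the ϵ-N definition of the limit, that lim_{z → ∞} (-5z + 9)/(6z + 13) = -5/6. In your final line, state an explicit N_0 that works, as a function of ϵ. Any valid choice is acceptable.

N_0 = (119/36)/ϵ

Suppose ϵ > 0. We seek N_0 > 0 such that z > N_0 implies |(-5z + 9)/(6z + 13) + 5/6| < ϵ.
(-5z + 9)/(6z + 13) + 5/6 = (6(-5z + 9) − (-5)(6z + 13)) / (6(6z + 13)) = 119/(6(6z + 13)).
For z > 0 we have 6z + 13 > 6z, so |(-5z + 9)/(6z + 13) + 5/6| = 119/(6(6z + 13)) < 119/(6·6z) = (119/36)/z.
Thus |(-5z + 9)/(6z + 13) + 5/6| < ϵ whenever z > (119/36)/ϵ.
Take N_0 = (119/36)/ϵ. If z > N_0 then |(-5z + 9)/(6z + 13) + 5/6| < (119/36)/z < ϵ.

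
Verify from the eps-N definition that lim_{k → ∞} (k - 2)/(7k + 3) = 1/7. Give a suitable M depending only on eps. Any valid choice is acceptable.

M = (17/49)/eps

Fix eps > 0. For k ≥ 1, |(k - 2)/(7k + 3) − (1/7)| = |-17|/(7(7k + 3)) = 17/(7(7k + 3)).
Since 7k + 3 ≥ 7k for k ≥ 1, this is ≤ 17/(7·7k) = (17/49)/k.
So |(k - 2)/(7k + 3) − (1/7)| < eps whenever k > (17/49)/eps.
Take M = (17/49)/eps. If k > M then |(k - 2)/(7k + 3) − (1/7)| ≤ (17/49)/k < eps.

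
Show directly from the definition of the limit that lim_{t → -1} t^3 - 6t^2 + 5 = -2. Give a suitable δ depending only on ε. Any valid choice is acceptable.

δ = min(2, ε/37)

Suppose ε > 0. We want δ > 0 such that 0 < |t + 1| < δ implies |(t^3 - 6t^2 + 5) + 2| < ε.
(t^3 - 6t^2 + 5) + 2 = t^3 - 6t^2 + 7 = (t + 1)(t^2 - 7t + 7).
So |(t^3 - 6t^2 + 5) + 2| = |t + 1|·|t^2 - 7t + 7|.
Require δ ≤ 2. Then |t + 1| < 2 gives |t| < 3, and by the triangle inequality |t^2 - 7t + 7| ≤ 3^2 + 7·3 + 7 = 37.
Hence |(t^3 - 6t^2 + 5) + 2| ≤ 37|t + 1| < ε provided |t + 1| < ε/37.
Choosing δ = min(2, ε/37) ensures both conditions, hence |(t^3 - 6t^2 + 5) + 2| < ε.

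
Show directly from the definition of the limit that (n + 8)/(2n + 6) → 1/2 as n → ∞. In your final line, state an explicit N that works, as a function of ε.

N = (5/2)/ε

Let ε > 0 be given. For n ≥ 1, |(n + 8)/(2n + 6) − (1/2)| = |10|/(2(2n + 6)) = 10/(2(2n + 6)).
Since 2n + 6 ≥ 2n for n ≥ 1, this is ≤ 10/(2·2n) = (5/2)/n.
So |(n + 8)/(2n + 6) − (1/2)| < ε whenever n > (5/2)/ε.
Take N = (5/2)/ε. If n > N then |(n + 8)/(2n + 6) − (1/2)| ≤ (5/2)/n < ε.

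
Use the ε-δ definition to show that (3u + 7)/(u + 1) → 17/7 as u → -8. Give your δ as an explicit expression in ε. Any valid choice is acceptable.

δ = min(7/2, (49/8)ε)

Let ε > 0 be given. We want δ > 0 with 0 < |u + 8| < δ ⇒ |(3u + 7)/(u + 1) − (17/7)| < ε.
Combining over a common denominator, (3u + 7)/(u + 1) − (17/7) = [(3u + 7)·(-7) − (-17)·(u + 1)] / [(-7)·(u + 1)] = -4(u + 8) / ((-7)(u + 1)).
So |(3u + 7)/(u + 1) − (17/7)| = 4|u + 8| / (7·|u + 1|).
Restrict δ ≤ 7/2. Then |u + 8| < 7/2 gives |u + 1| = |(u + 8) + (-7)| ≥ 7 − 7/2 = 7/2.
Hence |(3u + 7)/(u + 1) − (17/7)| < 4|u + 8|/(7·(7/2)) = (8/49)|u + 8|, which is < ε once |u + 8| < (49/8)ε.
Take δ = min(7/2, (49/8)ε). Then 0 < |u + 8| < δ forces both bounds, so |(3u + 7)/(u + 1) − (17/7)| < ε.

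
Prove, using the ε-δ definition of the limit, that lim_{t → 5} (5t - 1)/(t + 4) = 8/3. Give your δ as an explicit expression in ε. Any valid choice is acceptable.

δ = min(9/2, (27/14)ε)

Let ε > 0 be given. We want δ > 0 with 0 < |t − 5| < δ ⇒ |(5t - 1)/(t + 4) − (8/3)| < ε.
Combining over a common denominator, (5t - 1)/(t + 4) − (8/3) = [(5t - 1)·9 − 24·(t + 4)] / [9·(t + 4)] = 21(t − 5) / (9(t + 4)).
So |(5t - 1)/(t + 4) − (8/3)| = 21|t − 5| / (9·|t + 4|).
Restrict δ ≤ 9/2. Then |t − 5| < 9/2 gives |t + 4| = |(t − 5) + 9| ≥ 9 − 9/2 = 9/2.
Hence |(5t - 1)/(t + 4) − (8/3)| < 21|t − 5|/(9·(9/2)) = (14/27)|t − 5|, which is < ε once |t − 5| < (27/14)ε.
Take δ = min(9/2, (27/14)ε). Then 0 < |t − 5| < δ forces both bounds, so |(5t - 1)/(t + 4) − (8/3)| < ε.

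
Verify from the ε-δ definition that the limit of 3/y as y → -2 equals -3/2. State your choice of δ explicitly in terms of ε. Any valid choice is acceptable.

δ = min(1, (2/3)ε)

Let ε > 0. We seek δ > 0 such that 0 < |y + 2| < δ implies |3/y + 3/2| < ε.
|3/y + 3/2| = 3·|-2 − y|/(2·|y|) = 3|y + 2|/(2|y|).
Restrict δ ≤ 1. Then |y + 2| < 1 gives |y| > 1, so 2|y| > 2.
Then |3/y + 3/2| < 3|y + 2|/2, which is < ε when |y + 2| < (2/3)ε.
Take δ = min(1, (2/3)ε). Then 0 < |y + 2| < δ gives both |y + 2| < 1 and |y + 2| < (2/3)ε, so |3/y + 3/2| < ε.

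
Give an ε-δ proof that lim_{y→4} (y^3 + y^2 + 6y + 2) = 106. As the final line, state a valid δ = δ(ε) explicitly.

δ = min(1, ε/76)

Fix ε > 0. We want δ > 0 such that 0 < |y − 4| < δ implies |(y^3 + y^2 + 6y + 2) − 106| < ε.
(y^3 + y^2 + 6y + 2) − 106 = y^3 + y^2 + 6y - 104 = (y − 4)(y^2 + 5y + 26).
So |(y^3 + y^2 + 6y + 2) − 106| = |y − 4|·|y^2 + 5y + 26|.
Assume first that |y − 4| < 1, so |y| < 5. Then |y^2 + 5y + 26| ≤ 5^2 + 5·5 + 26 = 76.
Hence |(y^3 + y^2 + 6y + 2) − 106| ≤ 76|y − 4| < ε provided |y − 4| < ε/76.
Choosing δ = min(1, ε/76) ensures both conditions, hence |(y^3 + y^2 + 6y + 2) − 106| < ε.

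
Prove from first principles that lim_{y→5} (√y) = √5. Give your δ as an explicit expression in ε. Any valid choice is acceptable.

δ = min(5, √5·ε)

Suppose ε > 0. We want δ > 0 such that 0 < |y − 5| < δ implies |√y − √5| < ε.
Multiplying by the conjugate, |√y − √5| = |y − 5|/(√y + √5).
Restrict δ ≤ 5 so that |y − 5| < 5 forces y > 0, and then √y + √5 > √5.
Hence |√y − √5| < |y − 5|/√5, which is < ε once |y − 5| < √5·ε.
Take δ = min(5, √5·ε). If 0 < |y − 5| < δ then y > 0 and |√y − √5| < |y − 5|/√5 < ε.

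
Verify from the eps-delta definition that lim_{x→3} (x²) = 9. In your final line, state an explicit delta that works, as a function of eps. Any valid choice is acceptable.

delta = min(1, eps/7)

Fix eps > 0. We seek delta > 0 with 0 < |x − 3| < delta ⇒ |x² − 9| < eps.
Factor: x² − 9 = (x − 3)(x + 3), so |x² − 9| = |x − 3|·|x + 3|.
Restrict delta ≤ 1. Then |x − 3| < 1 gives |x| < 4, so by the triangle inequality |x + 3| ≤ 4 + 3 = 7.
Hence |x² − 9| ≤ 7|x − 3|, which is < eps once |x − 3| < eps/7.
Take delta = min(1, eps/7). If 0 < |x − 3| < delta then both bounds hold and |x² − 9| ≤ 7|x − 3| < 7·(eps/7) = eps.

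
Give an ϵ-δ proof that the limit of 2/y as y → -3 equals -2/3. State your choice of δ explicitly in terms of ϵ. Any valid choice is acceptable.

Let ϵ > 0. We seek δ > 0 such that 0 < |y + 3| < δ implies |2/y + 2/3| < ϵ.
|2/y + 2/3| = 2·|-3 − y|/(3·|y|) = 2|y + 3|/(3|y|).
Require δ ≤ 3/2 so that |y| > 3 − 3/2 = 3/2, hence 3|y| > 9/2.
Then |2/y + 2/3| < 2|y + 3|/(9/2), which is < ϵ when |y + 3| < (9/4)ϵ.
Take δ = min(3/2, (9/4)ϵ). Then 0 < |y + 3| < δ gives both |y + 3| < 3/2 and |y + 3| < (9/4)ϵ, so |2/y + 2/3| < ϵ.

δ = min(3/2, (9/4)ϵ)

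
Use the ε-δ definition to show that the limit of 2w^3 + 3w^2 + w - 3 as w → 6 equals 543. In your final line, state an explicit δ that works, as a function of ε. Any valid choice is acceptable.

δ = min(1, ε/294)

Suppose ε > 0. We want δ > 0 such that 0 < |w − 6| < δ implies |(2w^3 + 3w^2 + w - 3) − 543| < ε.
(2w^3 + 3w^2 + w - 3) − 543 = 2w^3 + 3w^2 + w - 546 = (w − 6)(2w^2 + 15w + 91).
So |(2w^3 + 3w^2 + w - 3) − 543| = |w − 6|·|2w^2 + 15w + 91|.
Require δ ≤ 1. Then |w − 6| < 1 gives |w| < 7, and by the triangle inequality |2w^2 + 15w + 91| ≤ 2·7^2 + 15·7 + 91 = 294.
Hence |(2w^3 + 3w^2 + w - 3) − 543| ≤ 294|w − 6| < ε provided |w − 6| < ε/294.
Take δ = min(1, ε/294). Then 0 < |w − 6| < δ gives both |w − 6| < 1 and |w − 6| < ε/294, so |(2w^3 + 3w^2 + w - 3) − 543| < ε.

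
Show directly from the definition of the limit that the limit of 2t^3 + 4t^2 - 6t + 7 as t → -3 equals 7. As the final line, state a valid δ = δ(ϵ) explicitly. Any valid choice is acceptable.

δ = min(1, ϵ/40)

Let ϵ > 0. We want δ > 0 such that 0 < |t + 3| < δ implies |(2t^3 + 4t^2 - 6t + 7) − 7| < ϵ.
(2t^3 + 4t^2 - 6t + 7) − 7 = 2t^3 + 4t^2 - 6t = (t + 3)(2t^2 - 2t).
So |(2t^3 + 4t^2 - 6t + 7) − 7| = |t + 3|·|2t^2 - 2t|.
Assume first that |t + 3| < 1, so |t| < 4. Then |2t^2 - 2t| ≤ 2·4^2 + 2·4 = 40.
Hence |(2t^3 + 4t^2 - 6t + 7) − 7| ≤ 40|t + 3| < ϵ provided |t + 3| < ϵ/40.
Take δ = min(1, ϵ/40). Then 0 < |t + 3| < δ gives both |t + 3| < 1 and |t + 3| < ϵ/40, so |(2t^3 + 4t^2 - 6t + 7) − 7| < ϵ.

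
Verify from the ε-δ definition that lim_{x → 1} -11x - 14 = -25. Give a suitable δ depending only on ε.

δ = ε/11

Fix ε > 0. We need δ > 0 so that 0 < |x − 1| < δ implies |(-11x - 14) + 25| < ε.
Since (-11x - 14) + 25 = -11(x − 1), we have |(-11x - 14) + 25| = 11|x − 1|.
Thus it suffices that |x − 1| < ε/11.
Take δ = ε/11. If 0 < |x − 1| < δ then |(-11x - 14) + 25| = 11|x − 1| < 11·(ε/11) = ε.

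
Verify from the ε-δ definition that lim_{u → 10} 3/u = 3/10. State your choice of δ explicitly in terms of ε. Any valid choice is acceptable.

δ = min(5, (50/3)ε)

Suppose ε > 0. We seek δ > 0 such that 0 < |u − 10| < δ implies |3/u − (3/10)| < ε.
|3/u − (3/10)| = 3·|10 − u|/(10·|u|) = 3|u − 10|/(10|u|).
Restrict δ ≤ 5. Then |u − 10| < 5 gives |u| > 5, so 10|u| > 50.
Then |3/u − (3/10)| < 3|u − 10|/50, which is < ε when |u − 10| < (50/3)ε.
Take δ = min(5, (50/3)ε). Then 0 < |u − 10| < δ gives both |u − 10| < 5 and |u − 10| < (50/3)ε, so |3/u − (3/10)| < ε.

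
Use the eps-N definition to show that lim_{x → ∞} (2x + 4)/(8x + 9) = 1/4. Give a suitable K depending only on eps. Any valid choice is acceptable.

K = (7/32)/eps

Let eps > 0 be given. We seek K > 0 such that x > K implies |(2x + 4)/(8x + 9) − (1/4)| < eps.
(2x + 4)/(8x + 9) − (1/4) = (8(2x + 4) − 2(8x + 9)) / (8(8x + 9)) = 14/(8(8x + 9)).
For x > 0 we have 8x + 9 > 8x, so |(2x + 4)/(8x + 9) − (1/4)| = 14/(8(8x + 9)) < 14/(8·8x) = (7/32)/x.
Thus |(2x + 4)/(8x + 9) − (1/4)| < eps whenever x > (7/32)/eps.
Take K = (7/32)/eps. If x > K then |(2x + 4)/(8x + 9) − (1/4)| < (7/32)/x < eps.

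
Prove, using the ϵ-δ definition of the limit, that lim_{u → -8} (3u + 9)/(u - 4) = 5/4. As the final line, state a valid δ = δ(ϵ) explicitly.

δ = min(6, (24/7)ϵ)

Let ϵ > 0. We want δ > 0 with 0 < |u + 8| < δ ⇒ |(3u + 9)/(u - 4) − (5/4)| < ϵ.
Combining over a common denominator, (3u + 9)/(u - 4) − (5/4) = [(3u + 9)·(-12) − (-15)·(u - 4)] / [(-12)·(u - 4)] = -21(u + 8) / ((-12)(u - 4)).
So |(3u + 9)/(u - 4) − (5/4)| = 21|u + 8| / (12·|u − 4|).
Restrict δ ≤ 6. Then |u + 8| < 6 gives |u − 4| = |(u + 8) + (-12)| ≥ 12 − 6 = 6.
Hence |(3u + 9)/(u - 4) − (5/4)| < 21|u + 8|/(12·6) = (7/24)|u + 8|, which is < ϵ once |u + 8| < (24/7)ϵ.
Take δ = min(6, (24/7)ϵ). Then 0 < |u + 8| < δ forces both bounds, so |(3u + 9)/(u - 4) − (5/4)| < ϵ.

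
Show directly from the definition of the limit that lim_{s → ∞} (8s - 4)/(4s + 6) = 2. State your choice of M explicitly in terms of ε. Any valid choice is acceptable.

M = 4/ε

Let ε > 0. We seek M > 0 such that s > M implies |(8s - 4)/(4s + 6) − 2| < ε.
(8s - 4)/(4s + 6) − 2 = (4(8s - 4) − 8(4s + 6)) / (4(4s + 6)) = -64/(4(4s + 6)).
For s > 0 we have 4s + 6 > 4s, so |(8s - 4)/(4s + 6) − 2| = 64/(4(4s + 6)) < 64/(4·4s) = 4/s.
Thus |(8s - 4)/(4s + 6) − 2| < ε whenever s > 4/ε.
Take M = 4/ε. If s > M then |(8s - 4)/(4s + 6) − 2| < 4/s < ε.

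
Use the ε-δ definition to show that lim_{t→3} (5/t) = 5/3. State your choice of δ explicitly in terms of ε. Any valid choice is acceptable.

Fix ε > 0. We seek δ > 0 such that 0 < |t − 3| < δ implies |5/t − (5/3)| < ε.
|5/t − (5/3)| = 5·|3 − t|/(3·|t|) = 5|t − 3|/(3|t|).
Restrict δ ≤ 3/2. Then |t − 3| < 3/2 gives |t| > 3/2, so 3|t| > 9/2.
Then |5/t − (5/3)| < 5|t − 3|/(9/2), which is < ε when |t − 3| < (9/10)ε.
Take δ = min(3/2, (9/10)ε). Then 0 < |t − 3| < δ gives both |t − 3| < 3/2 and |t − 3| < (9/10)ε, so |5/t − (5/3)| < ε.

δ = min(3/2, (9/10)ε)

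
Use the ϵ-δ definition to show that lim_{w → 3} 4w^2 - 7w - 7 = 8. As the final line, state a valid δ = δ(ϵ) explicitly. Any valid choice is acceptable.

δ = min(2, ϵ/25)

Let ϵ > 0. We want δ > 0 such that 0 < |w − 3| < δ implies |(4w^2 - 7w - 7) − 8| < ϵ.
(4w^2 - 7w - 7) − 8 = 4w^2 - 7w - 15 = (w − 3)(4w + 5).
So |(4w^2 - 7w - 7) − 8| = |w − 3|·|4w + 5|.
Require δ ≤ 2. Then |w − 3| < 2 gives |w| < 5, and by the triangle inequality |4w + 5| ≤ 4·5 + 5 = 25.
Hence |(4w^2 - 7w - 7) − 8| ≤ 25|w − 3| < ϵ provided |w − 3| < ϵ/25.
Take δ = min(2, ϵ/25). Then 0 < |w − 3| < δ gives both |w − 3| < 2 and |w − 3| < ϵ/25, so |(4w^2 - 7w - 7) − 8| < ϵ.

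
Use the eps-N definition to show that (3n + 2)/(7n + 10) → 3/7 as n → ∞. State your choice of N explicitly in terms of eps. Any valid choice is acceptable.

Fix eps > 0. For n ≥ 1, |(3n + 2)/(7n + 10) − (3/7)| = |-16|/(7(7n + 10)) = 16/(7(7n + 10)).
Since 7n + 10 ≥ 7n for n ≥ 1, this is ≤ 16/(7·7n) = (16/49)/n.
So |(3n + 2)/(7n + 10) − (3/7)| < eps whenever n > (16/49)/eps.
Take N = (16/49)/eps. If n > N then |(3n + 2)/(7n + 10) − (3/7)| ≤ (16/49)/n < eps.

N = (16/49)/eps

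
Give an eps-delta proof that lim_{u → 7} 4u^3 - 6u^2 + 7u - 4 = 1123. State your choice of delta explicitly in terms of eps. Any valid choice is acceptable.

Fix eps > 0. We want delta > 0 such that 0 < |u − 7| < delta implies |(4u^3 - 6u^2 + 7u - 4) − 1123| < eps.
(4u^3 - 6u^2 + 7u - 4) − 1123 = 4u^3 - 6u^2 + 7u - 1127 = (u − 7)(4u^2 + 22u + 161).
So |(4u^3 - 6u^2 + 7u - 4) − 1123| = |u − 7|·|4u^2 + 22u + 161|.
Require delta ≤ 2. Then |u − 7| < 2 gives |u| < 9, and by the triangle inequality |4u^2 + 22u + 161| ≤ 4·9^2 + 22·9 + 161 = 683.
Hence |(4u^3 - 6u^2 + 7u - 4) − 1123| ≤ 683|u − 7| < eps provided |u − 7| < eps/683.
Choosing delta = min(2, eps/683) ensures both conditions, hence |(4u^3 - 6u^2 + 7u - 4) − 1123| < eps.

delta = min(2, eps/683)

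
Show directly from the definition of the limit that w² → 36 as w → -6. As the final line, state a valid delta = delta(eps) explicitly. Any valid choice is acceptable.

delta = min(2, eps/14)

Fix eps > 0. We seek delta > 0 with 0 < |w + 6| < delta ⇒ |w² − 36| < eps.
Factor: w² − 36 = (w + 6)(w - 6), so |w² − 36| = |w + 6|·|w - 6|.
Restrict delta ≤ 2. Then |w + 6| < 2 gives |w| < 8, so by the triangle inequality |w - 6| ≤ 8 + 6 = 14.
Hence |w² − 36| ≤ 14|w + 6|, which is < eps once |w + 6| < eps/14.
Take delta = min(2, eps/14). If 0 < |w + 6| < delta then both bounds hold and |w² − 36| ≤ 14|w + 6| < 14·(eps/14) = eps.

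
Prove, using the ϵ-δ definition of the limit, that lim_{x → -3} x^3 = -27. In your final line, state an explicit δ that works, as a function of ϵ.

δ = min(1, ϵ/37)

Suppose ϵ > 0. We seek δ > 0 with 0 < |x + 3| < δ ⇒ |x^3 + 27| < ϵ.
Factor: x^3 + 27 = (x + 3)(x^2 - 3x + 9), so |x^3 + 27| = |x + 3|·|x^2 - 3x + 9|.
Restrict δ ≤ 1. Then |x + 3| < 1 gives |x| < 4, so by the triangle inequality |x^2 - 3x + 9| ≤ 4^2 + 3·4 + 9 = 37.
Hence |x^3 + 27| ≤ 37|x + 3|, which is < ϵ once |x + 3| < ϵ/37.
Take δ = min(1, ϵ/37). If 0 < |x + 3| < δ then both bounds hold and |x^3 + 27| ≤ 37|x + 3| < 37·(ϵ/37) = ϵ.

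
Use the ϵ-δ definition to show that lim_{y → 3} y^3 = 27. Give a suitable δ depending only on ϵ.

Suppose ϵ > 0. We seek δ > 0 with 0 < |y − 3| < δ ⇒ |y^3 − 27| < ϵ.
Factor: y^3 − 27 = (y − 3)(y^2 + 3y + 9), so |y^3 − 27| = |y − 3|·|y^2 + 3y + 9|.
Restrict δ ≤ 1. Then |y − 3| < 1 gives |y| < 4, so by the triangle inequality |y^2 + 3y + 9| ≤ 4^2 + 3·4 + 9 = 37.
Hence |y^3 − 27| ≤ 37|y − 3|, which is < ϵ once |y − 3| < ϵ/37.
Take δ = min(1, ϵ/37). If 0 < |y − 3| < δ then both bounds hold and |y^3 − 27| ≤ 37|y − 3| < 37·(ϵ/37) = ϵ.

δ = min(1, ϵ/37)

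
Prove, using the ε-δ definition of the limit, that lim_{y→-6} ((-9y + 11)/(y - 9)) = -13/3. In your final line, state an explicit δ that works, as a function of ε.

δ = min(15/2, (45/28)ε)

Suppose ε > 0. We want δ > 0 with 0 < |y + 6| < δ ⇒ |(-9y + 11)/(y - 9) + 13/3| < ε.
Combining over a common denominator, (-9y + 11)/(y - 9) + 13/3 = [(-9y + 11)·(-15) − 65·(y - 9)] / [(-15)·(y - 9)] = 70(y + 6) / ((-15)(y - 9)).
So |(-9y + 11)/(y - 9) + 13/3| = 70|y + 6| / (15·|y − 9|).
Require δ ≤ 15/2, so |y − 9| ≥ |-15| − |y + 6| > 15 − 15/2 = 15/2.
Hence |(-9y + 11)/(y - 9) + 13/3| < 70|y + 6|/(15·(15/2)) = (28/45)|y + 6|, which is < ε once |y + 6| < (45/28)ε.
Take δ = min(15/2, (45/28)ε). Then 0 < |y + 6| < δ forces both bounds, so |(-9y + 11)/(y - 9) + 13/3| < ε.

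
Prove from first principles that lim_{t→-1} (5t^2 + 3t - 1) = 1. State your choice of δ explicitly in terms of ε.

Let ε > 0. We want δ > 0 such that 0 < |t + 1| < δ implies |(5t^2 + 3t - 1) − 1| < ε.
(5t^2 + 3t - 1) − 1 = 5t^2 + 3t - 2 = (t + 1)(5t - 2).
So |(5t^2 + 3t - 1) − 1| = |t + 1|·|5t - 2|.
Require δ ≤ 2. Then |t + 1| < 2 gives |t| < 3, and by the triangle inequality |5t - 2| ≤ 5·3 + 2 = 17.
Hence |(5t^2 + 3t - 1) − 1| ≤ 17|t + 1| < ε provided |t + 1| < ε/17.
Take δ = min(2, ε/17). Then 0 < |t + 1| < δ gives both |t + 1| < 2 and |t + 1| < ε/17, so |(5t^2 + 3t - 1) − 1| < ε.

δ = min(2, ε/17)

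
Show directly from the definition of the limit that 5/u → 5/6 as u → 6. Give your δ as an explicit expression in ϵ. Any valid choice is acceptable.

Let ϵ > 0 be given. We seek δ > 0 such that 0 < |u − 6| < δ implies |5/u − (5/6)| < ϵ.
|5/u − (5/6)| = 5·|6 − u|/(6·|u|) = 5|u − 6|/(6|u|).
Require δ ≤ 3 so that |u| > 6 − 3 = 3, hence 6|u| > 18.
Then |5/u − (5/6)| < 5|u − 6|/18, which is < ϵ when |u − 6| < (18/5)ϵ.
Take δ = min(3, (18/5)ϵ). Then 0 < |u − 6| < δ gives both |u − 6| < 3 and |u − 6| < (18/5)ϵ, so |5/u − (5/6)| < ϵ.

δ = min(3, (18/5)ϵ)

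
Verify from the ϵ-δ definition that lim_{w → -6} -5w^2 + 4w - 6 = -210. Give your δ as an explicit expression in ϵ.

δ = min(2, ϵ/74)

Let ϵ > 0 be given. We want δ > 0 such that 0 < |w + 6| < δ implies |(-5w^2 + 4w - 6) + 210| < ϵ.
(-5w^2 + 4w - 6) + 210 = -5w^2 + 4w + 204 = (w + 6)(-5w + 34).
So |(-5w^2 + 4w - 6) + 210| = |w + 6|·|-5w + 34|.
Assume first that |w + 6| < 2, so |w| < 8. Then |-5w + 34| ≤ 5·8 + 34 = 74.
Hence |(-5w^2 + 4w - 6) + 210| ≤ 74|w + 6| < ϵ provided |w + 6| < ϵ/74.
Take δ = min(2, ϵ/74). Then 0 < |w + 6| < δ gives both |w + 6| < 2 and |w + 6| < ϵ/74, so |(-5w^2 + 4w - 6) + 210| < ϵ.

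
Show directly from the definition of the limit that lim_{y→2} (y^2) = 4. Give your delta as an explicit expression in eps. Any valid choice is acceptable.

delta = min(1, eps/5)

Fix eps > 0. We seek delta > 0 with 0 < |y − 2| < delta ⇒ |y^2 − 4| < eps.
Factor: y^2 − 4 = (y − 2)(y + 2), so |y^2 − 4| = |y − 2|·|y + 2|.
Restrict delta ≤ 1. Then |y − 2| < 1 gives |y| < 3, so by the triangle inequality |y + 2| ≤ 3 + 2 = 5.
Hence |y^2 − 4| ≤ 5|y − 2|, which is < eps once |y − 2| < eps/5.
Take delta = min(1, eps/5). If 0 < |y − 2| < delta then both bounds hold and |y^2 − 4| ≤ 5|y − 2| < 5·(eps/5) = eps.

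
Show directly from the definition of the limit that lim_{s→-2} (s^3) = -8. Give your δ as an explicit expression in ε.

Suppose ε > 0. We seek δ > 0 with 0 < |s + 2| < δ ⇒ |s^3 + 8| < ε.
Factor: s^3 + 8 = (s + 2)(s^2 - 2s + 4), so |s^3 + 8| = |s + 2|·|s^2 - 2s + 4|.
Restrict δ ≤ 1. Then |s + 2| < 1 gives |s| < 3, so by the triangle inequality |s^2 - 2s + 4| ≤ 3^2 + 2·3 + 4 = 19.
Hence |s^3 + 8| ≤ 19|s + 2|, which is < ε once |s + 2| < ε/19.
Take δ = min(1, ε/19). If 0 < |s + 2| < δ then both bounds hold and |s^3 + 8| ≤ 19|s + 2| < 19·(ε/19) = ε.

δ = min(1, ε/19)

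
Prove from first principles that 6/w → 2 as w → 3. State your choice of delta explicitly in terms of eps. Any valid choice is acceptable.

delta = min(3/2, (3/4)eps)

Fix eps > 0. We seek delta > 0 such that 0 < |w − 3| < delta implies |6/w − 2| < eps.
|6/w − 2| = 6·|3 − w|/(3·|w|) = 6|w − 3|/(3|w|).
Restrict delta ≤ 3/2. Then |w − 3| < 3/2 gives |w| > 3/2, so 3|w| > 9/2.
Then |6/w − 2| < 6|w − 3|/(9/2), which is < eps when |w − 3| < (3/4)eps.
Take delta = min(3/2, (3/4)eps). Then 0 < |w − 3| < delta gives both |w − 3| < 3/2 and |w − 3| < (3/4)eps, so |6/w − 2| < eps.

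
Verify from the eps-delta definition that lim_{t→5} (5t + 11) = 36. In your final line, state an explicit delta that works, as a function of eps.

delta = eps/5

Let eps > 0. We need delta > 0 so that 0 < |t − 5| < delta implies |(5t + 11) − 36| < eps.
|(5t + 11) − 36| = |5t - 25| = 5|t − 5|.
So 5|t − 5| < eps exactly when |t − 5| < eps/5.
Choosing delta = eps/5 gives |(5t + 11) − 36| = 5|t − 5| < eps whenever |t − 5| < delta.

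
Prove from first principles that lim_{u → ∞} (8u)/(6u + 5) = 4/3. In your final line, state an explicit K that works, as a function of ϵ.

Let ϵ > 0. We seek K > 0 such that u > K implies |(8u)/(6u + 5) − (4/3)| < ϵ.
(8u)/(6u + 5) − (4/3) = (6(8u) − 8(6u + 5)) / (6(6u + 5)) = -40/(6(6u + 5)).
For u > 0 we have 6u + 5 > 6u, so |(8u)/(6u + 5) − (4/3)| = 40/(6(6u + 5)) < 40/(6·6u) = (10/9)/u.
Thus |(8u)/(6u + 5) − (4/3)| < ϵ whenever u > (10/9)/ϵ.
Take K = (10/9)/ϵ. If u > K then |(8u)/(6u + 5) − (4/3)| < (10/9)/u < ϵ.

K = (10/9)/ϵ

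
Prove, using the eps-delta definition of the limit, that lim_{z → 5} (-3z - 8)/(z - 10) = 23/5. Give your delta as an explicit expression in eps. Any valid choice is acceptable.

Let eps > 0 be given. We want delta > 0 with 0 < |z − 5| < delta ⇒ |(-3z - 8)/(z - 10) − (23/5)| < eps.
Combining over a common denominator, (-3z - 8)/(z - 10) − (23/5) = [(-3z - 8)·(-5) − (-23)·(z - 10)] / [(-5)·(z - 10)] = 38(z − 5) / ((-5)(z - 10)).
So |(-3z - 8)/(z - 10) − (23/5)| = 38|z − 5| / (5·|z − 10|).
Require delta ≤ 5/2, so |z − 10| ≥ |-5| − |z − 5| > 5 − 5/2 = 5/2.
Hence |(-3z - 8)/(z - 10) − (23/5)| < 38|z − 5|/(5·(5/2)) = (76/25)|z − 5|, which is < eps once |z − 5| < (25/76)eps.
Take delta = min(5/2, (25/76)eps). Then 0 < |z − 5| < delta forces both bounds, so |(-3z - 8)/(z - 10) − (23/5)| < eps.

delta = min(5/2, (25/76)eps)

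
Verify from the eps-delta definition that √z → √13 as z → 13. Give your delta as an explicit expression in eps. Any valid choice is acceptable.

Suppose eps > 0. We want delta > 0 such that 0 < |z − 13| < delta implies |√z − √13| < eps.
Rationalise: √z − √13 = (z − 13)/(√z + √13), so |√z − √13| = |z − 13|/(√z + √13).
Restrict delta ≤ 13 so that |z − 13| < 13 forces z > 0, and then √z + √13 > √13.
Hence |√z − √13| < |z − 13|/√13, which is < eps once |z − 13| < √13·eps.
Take delta = min(13, √13·eps). If 0 < |z − 13| < delta then z > 0 and |√z − √13| < |z − 13|/√13 < eps.

delta = min(13, √13·eps)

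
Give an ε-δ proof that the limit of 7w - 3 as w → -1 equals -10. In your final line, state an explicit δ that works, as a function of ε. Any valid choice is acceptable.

Fix ε > 0. We need δ > 0 so that 0 < |w + 1| < δ implies |(7w - 3) + 10| < ε.
Since (7w - 3) + 10 = 7(w + 1), we have |(7w - 3) + 10| = 7|w + 1|.
Thus it suffices that |w + 1| < ε/7.
Take δ = ε/7. If 0 < |w + 1| < δ then |(7w - 3) + 10| = 7|w + 1| < 7·(ε/7) = ε.

δ = ε/7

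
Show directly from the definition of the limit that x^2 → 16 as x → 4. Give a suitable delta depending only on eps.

delta = min(1, eps/9)

Let eps > 0 be given. We seek delta > 0 with 0 < |x − 4| < delta ⇒ |x^2 − 16| < eps.
Factor: x^2 − 16 = (x − 4)(x + 4), so |x^2 − 16| = |x − 4|·|x + 4|.
Impose delta ≤ 1 so that |x| < 5; then |x + 4| ≤ 9.
Hence |x^2 − 16| ≤ 9|x − 4|, which is < eps once |x − 4| < eps/9.
Take delta = min(1, eps/9). If 0 < |x − 4| < delta then both bounds hold and |x^2 − 16| ≤ 9|x − 4| < 9·(eps/9) = eps.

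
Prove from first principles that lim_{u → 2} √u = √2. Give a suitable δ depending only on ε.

Suppose ε > 0. We want δ > 0 such that 0 < |u − 2| < δ implies |√u − √2| < ε.
Multiplying by the conjugate, |√u − √2| = |u − 2|/(√u + √2).
Restrict δ ≤ 2 so that |u − 2| < 2 forces u > 0, and then √u + √2 > √2.
Hence |√u − √2| < |u − 2|/√2, which is < ε once |u − 2| < √2·ε.
Take δ = min(2, √2·ε). If 0 < |u − 2| < δ then u > 0 and |√u − √2| < |u − 2|/√2 < ε.

δ = min(2, √2·ε)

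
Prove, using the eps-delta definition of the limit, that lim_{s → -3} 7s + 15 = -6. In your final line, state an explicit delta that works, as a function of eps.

delta = eps/7

Suppose eps > 0. We need delta > 0 so that 0 < |s + 3| < delta implies |(7s + 15) + 6| < eps.
|(7s + 15) + 6| = |7s + 21| = 7|s + 3|.
So 7|s + 3| < eps exactly when |s + 3| < eps/7.
Take delta = eps/7. If 0 < |s + 3| < delta then |(7s + 15) + 6| = 7|s + 3| < 7·(eps/7) = eps.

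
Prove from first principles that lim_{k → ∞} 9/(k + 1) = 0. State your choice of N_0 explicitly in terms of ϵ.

N_0 = 9/ϵ

Fix ϵ > 0. For k ≥ 1, |9/(k + 1) − 0| = 9/(k + 1) ≤ 9/k.
We need 9/k < ϵ, i.e. k > 9/ϵ.
Take N_0 = 9/ϵ. If k > N_0 then |9/(k + 1)| ≤ 9/k < ϵ.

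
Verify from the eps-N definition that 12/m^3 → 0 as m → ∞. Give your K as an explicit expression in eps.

Fix eps > 0. For m ≥ 1, |12/m^3 − 0| = 12/m^3.
12/m^3 < eps ⇔ m^3 > 12/eps ⇔ m > (12/eps)^{1/3}.
Take K = (12/eps)^{1/3}. Then m > K implies 12/m^3 < eps.

K = (12/eps)^{1/3}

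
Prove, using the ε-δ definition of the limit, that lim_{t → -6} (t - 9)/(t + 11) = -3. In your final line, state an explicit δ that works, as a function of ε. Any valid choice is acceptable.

δ = min(5/2, (5/8)ε)

Let ε > 0 be given. We want δ > 0 with 0 < |t + 6| < δ ⇒ |(t - 9)/(t + 11) + 3| < ε.
Combining over a common denominator, (t - 9)/(t + 11) + 3 = [(t - 9)·5 − (-15)·(t + 11)] / [5·(t + 11)] = 20(t + 6) / (5(t + 11)).
So |(t - 9)/(t + 11) + 3| = 20|t + 6| / (5·|t + 11|).
Restrict δ ≤ 5/2. Then |t + 6| < 5/2 gives |t + 11| = |(t + 6) + 5| ≥ 5 − 5/2 = 5/2.
Hence |(t - 9)/(t + 11) + 3| < 20|t + 6|/(5·(5/2)) = (8/5)|t + 6|, which is < ε once |t + 6| < (5/8)ε.
Take δ = min(5/2, (5/8)ε). Then 0 < |t + 6| < δ forces both bounds, so |(t - 9)/(t + 11) + 3| < ε.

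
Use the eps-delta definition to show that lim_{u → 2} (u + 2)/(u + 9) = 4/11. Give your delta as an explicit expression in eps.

delta = min(11/2, (121/14)eps)

Fix eps > 0. We want delta > 0 with 0 < |u − 2| < delta ⇒ |(u + 2)/(u + 9) − (4/11)| < eps.
Combining over a common denominator, (u + 2)/(u + 9) − (4/11) = [(u + 2)·11 − 4·(u + 9)] / [11·(u + 9)] = 7(u − 2) / (11(u + 9)).
So |(u + 2)/(u + 9) − (4/11)| = 7|u − 2| / (11·|u + 9|).
Restrict delta ≤ 11/2. Then |u − 2| < 11/2 gives |u + 9| = |(u − 2) + 11| ≥ 11 − 11/2 = 11/2.
Hence |(u + 2)/(u + 9) − (4/11)| < 7|u − 2|/(11·(11/2)) = (14/121)|u − 2|, which is < eps once |u − 2| < (121/14)eps.
Take delta = min(11/2, (121/14)eps). Then 0 < |u − 2| < delta forces both bounds, so |(u + 2)/(u + 9) − (4/11)| < eps.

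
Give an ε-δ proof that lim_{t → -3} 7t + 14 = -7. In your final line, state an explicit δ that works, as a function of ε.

δ = ε/7

Fix ε > 0. We need δ > 0 so that 0 < |t + 3| < δ implies |(7t + 14) + 7| < ε.
|(7t + 14) + 7| = |7t + 21| = 7|t + 3|.
So 7|t + 3| < ε exactly when |t + 3| < ε/7.
Take δ = ε/7. If 0 < |t + 3| < δ then |(7t + 14) + 7| = 7|t + 3| < 7·(ε/7) = ε.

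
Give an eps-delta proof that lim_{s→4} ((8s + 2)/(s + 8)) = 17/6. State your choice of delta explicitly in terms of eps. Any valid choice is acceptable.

delta = min(6, (36/31)eps)

Let eps > 0 be given. We want delta > 0 with 0 < |s − 4| < delta ⇒ |(8s + 2)/(s + 8) − (17/6)| < eps.
Combining over a common denominator, (8s + 2)/(s + 8) − (17/6) = [(8s + 2)·12 − 34·(s + 8)] / [12·(s + 8)] = 62(s − 4) / (12(s + 8)).
So |(8s + 2)/(s + 8) − (17/6)| = 62|s − 4| / (12·|s + 8|).
Require delta ≤ 6, so |s + 8| ≥ |12| − |s − 4| > 12 − 6 = 6.
Hence |(8s + 2)/(s + 8) − (17/6)| < 62|s − 4|/(12·6) = (31/36)|s − 4|, which is < eps once |s − 4| < (36/31)eps.
Take delta = min(6, (36/31)eps). Then 0 < |s − 4| < delta forces both bounds, so |(8s + 2)/(s + 8) − (17/6)| < eps.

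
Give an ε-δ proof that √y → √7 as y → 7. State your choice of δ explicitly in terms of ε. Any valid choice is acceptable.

Let ε > 0. We want δ > 0 such that 0 < |y − 7| < δ implies |√y − √7| < ε.
Multiplying by the conjugate, |√y − √7| = |y − 7|/(√y + √7).
Restrict δ ≤ 7 so that |y − 7| < 7 forces y > 0, and then √y + √7 > √7.
Hence |√y − √7| < |y − 7|/√7, which is < ε once |y − 7| < √7·ε.
Take δ = min(7, √7·ε). If 0 < |y − 7| < δ then y > 0 and |√y − √7| < |y − 7|/√7 < ε.

δ = min(7, √7·ε)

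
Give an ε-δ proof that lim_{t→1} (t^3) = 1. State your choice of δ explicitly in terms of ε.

Fix ε > 0. We seek δ > 0 with 0 < |t − 1| < δ ⇒ |t^3 − 1| < ε.
Factor: t^3 − 1 = (t − 1)(t^2 + t + 1), so |t^3 − 1| = |t − 1|·|t^2 + t + 1|.
Impose δ ≤ 1 so that |t| < 2; then |t^2 + t + 1| ≤ 7.
Hence |t^3 − 1| ≤ 7|t − 1|, which is < ε once |t − 1| < ε/7.
Take δ = min(1, ε/7). If 0 < |t − 1| < δ then both bounds hold and |t^3 − 1| ≤ 7|t − 1| < 7·(ε/7) = ε.

δ = min(1, ε/7)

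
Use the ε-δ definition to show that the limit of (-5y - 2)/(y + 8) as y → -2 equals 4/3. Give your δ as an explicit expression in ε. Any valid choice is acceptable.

Let ε > 0 be given. We want δ > 0 with 0 < |y + 2| < δ ⇒ |(-5y - 2)/(y + 8) − (4/3)| < ε.
Combining over a common denominator, (-5y - 2)/(y + 8) − (4/3) = [(-5y - 2)·6 − 8·(y + 8)] / [6·(y + 8)] = -38(y + 2) / (6(y + 8)).
So |(-5y - 2)/(y + 8) − (4/3)| = 38|y + 2| / (6·|y + 8|).
Require δ ≤ 3, so |y + 8| ≥ |6| − |y + 2| > 6 − 3 = 3.
Hence |(-5y - 2)/(y + 8) − (4/3)| < 38|y + 2|/(6·3) = (19/9)|y + 2|, which is < ε once |y + 2| < (9/19)ε.
Take δ = min(3, (9/19)ε). Then 0 < |y + 2| < δ forces both bounds, so |(-5y - 2)/(y + 8) − (4/3)| < ε.

δ = min(3, (9/19)ε)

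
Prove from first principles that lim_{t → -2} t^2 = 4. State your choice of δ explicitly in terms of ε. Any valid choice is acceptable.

δ = min(1, ε/5)

Let ε > 0. We seek δ > 0 with 0 < |t + 2| < δ ⇒ |t^2 − 4| < ε.
Factor: t^2 − 4 = (t + 2)(t - 2), so |t^2 − 4| = |t + 2|·|t - 2|.
Impose δ ≤ 1 so that |t| < 3; then |t - 2| ≤ 5.
Hence |t^2 − 4| ≤ 5|t + 2|, which is < ε once |t + 2| < ε/5.
Take δ = min(1, ε/5). If 0 < |t + 2| < δ then both bounds hold and |t^2 − 4| ≤ 5|t + 2| < 5·(ε/5) = ε.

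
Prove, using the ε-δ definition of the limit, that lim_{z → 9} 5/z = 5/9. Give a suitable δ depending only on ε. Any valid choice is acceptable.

Let ε > 0. We seek δ > 0 such that 0 < |z − 9| < δ implies |5/z − (5/9)| < ε.
|5/z − (5/9)| = 5·|9 − z|/(9·|z|) = 5|z − 9|/(9|z|).
Require δ ≤ 9/2 so that |z| > 9 − 9/2 = 9/2, hence 9|z| > 81/2.
Then |5/z − (5/9)| < 5|z − 9|/(81/2), which is < ε when |z − 9| < (81/10)ε.
Take δ = min(9/2, (81/10)ε). Then 0 < |z − 9| < δ gives both |z − 9| < 9/2 and |z − 9| < (81/10)ε, so |5/z − (5/9)| < ε.

δ = min(9/2, (81/10)ε)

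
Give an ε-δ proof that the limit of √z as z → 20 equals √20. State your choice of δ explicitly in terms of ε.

Suppose ε > 0. We want δ > 0 such that 0 < |z − 20| < δ implies |√z − √20| < ε.
Multiplying by the conjugate, |√z − √20| = |z − 20|/(√z + √20).
Restrict δ ≤ 20 so that |z − 20| < 20 forces z > 0, and then √z + √20 > √20.
Hence |√z − √20| < |z − 20|/√20, which is < ε once |z − 20| < √20·ε.
Take δ = min(20, √20·ε). If 0 < |z − 20| < δ then z > 0 and |√z − √20| < |z − 20|/√20 < ε.

δ = min(20, √20·ε)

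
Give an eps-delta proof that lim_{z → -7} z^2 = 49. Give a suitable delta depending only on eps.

Let eps > 0 be given. We seek delta > 0 with 0 < |z + 7| < delta ⇒ |z^2 − 49| < eps.
Factor: z^2 − 49 = (z + 7)(z - 7), so |z^2 − 49| = |z + 7|·|z - 7|.
Impose delta ≤ 2 so that |z| < 9; then |z - 7| ≤ 16.
Hence |z^2 − 49| ≤ 16|z + 7|, which is < eps once |z + 7| < eps/16.
Take delta = min(2, eps/16). If 0 < |z + 7| < delta then both bounds hold and |z^2 − 49| ≤ 16|z + 7| < 16·(eps/16) = eps.

delta = min(2, eps/16)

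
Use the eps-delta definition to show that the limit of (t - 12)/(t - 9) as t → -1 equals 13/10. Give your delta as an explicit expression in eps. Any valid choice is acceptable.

Let eps > 0. We want delta > 0 with 0 < |t + 1| < delta ⇒ |(t - 12)/(t - 9) − (13/10)| < eps.
Combining over a common denominator, (t - 12)/(t - 9) − (13/10) = [(t - 12)·(-10) − (-13)·(t - 9)] / [(-10)·(t - 9)] = 3(t + 1) / ((-10)(t - 9)).
So |(t - 12)/(t - 9) − (13/10)| = 3|t + 1| / (10·|t − 9|).
Restrict delta ≤ 5. Then |t + 1| < 5 gives |t − 9| = |(t + 1) + (-10)| ≥ 10 − 5 = 5.
Hence |(t - 12)/(t - 9) − (13/10)| < 3|t + 1|/(10·5) = (3/50)|t + 1|, which is < eps once |t + 1| < (50/3)eps.
Take delta = min(5, (50/3)eps). Then 0 < |t + 1| < delta forces both bounds, so |(t - 12)/(t - 9) − (13/10)| < eps.

delta = min(5, (50/3)eps)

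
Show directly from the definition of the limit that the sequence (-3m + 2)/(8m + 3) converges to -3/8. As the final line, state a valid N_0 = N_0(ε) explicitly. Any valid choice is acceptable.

Let ε > 0 be given. For m ≥ 1, |(-3m + 2)/(8m + 3) + 3/8| = |25|/(8(8m + 3)) = 25/(8(8m + 3)).
Since 8m + 3 ≥ 8m for m ≥ 1, this is ≤ 25/(8·8m) = (25/64)/m.
So |(-3m + 2)/(8m + 3) + 3/8| < ε whenever m > (25/64)/ε.
Take N_0 = (25/64)/ε. If m > N_0 then |(-3m + 2)/(8m + 3) + 3/8| ≤ (25/64)/m < ε.

N_0 = (25/64)/ε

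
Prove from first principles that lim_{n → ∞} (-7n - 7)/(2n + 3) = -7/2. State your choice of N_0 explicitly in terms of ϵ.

N_0 = (7/4)/ϵ

Let ϵ > 0 be given. For n ≥ 1, |(-7n - 7)/(2n + 3) + 7/2| = |7|/(2(2n + 3)) = 7/(2(2n + 3)).
Since 2n + 3 ≥ 2n for n ≥ 1, this is ≤ 7/(2·2n) = (7/4)/n.
So |(-7n - 7)/(2n + 3) + 7/2| < ϵ whenever n > (7/4)/ϵ.
Take N_0 = (7/4)/ϵ. If n > N_0 then |(-7n - 7)/(2n + 3) + 7/2| ≤ (7/4)/n < ϵ.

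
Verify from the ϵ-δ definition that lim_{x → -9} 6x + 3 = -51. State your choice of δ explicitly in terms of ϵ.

δ = ϵ/6

Let ϵ > 0. We need δ > 0 so that 0 < |x + 9| < δ implies |(6x + 3) + 51| < ϵ.
Since (6x + 3) + 51 = 6(x + 9), we have |(6x + 3) + 51| = 6|x + 9|.
Thus it suffices that |x + 9| < ϵ/6.
Take δ = ϵ/6. If 0 < |x + 9| < δ then |(6x + 3) + 51| = 6|x + 9| < 6·(ϵ/6) = ϵ.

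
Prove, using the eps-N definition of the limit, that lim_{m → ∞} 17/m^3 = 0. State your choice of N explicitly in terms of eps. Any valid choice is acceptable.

N = (17/eps)^{1/3}

Let eps > 0. For m ≥ 1, |17/m^3 − 0| = 17/m^3.
17/m^3 < eps ⇔ m^3 > 17/eps ⇔ m > (17/eps)^{1/3}.
Take N = (17/eps)^{1/3}. Then m > N implies 17/m^3 < eps.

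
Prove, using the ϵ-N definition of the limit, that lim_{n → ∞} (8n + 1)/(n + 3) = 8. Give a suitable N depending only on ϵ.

Suppose ϵ > 0. For n ≥ 1, |(8n + 1)/(n + 3) − 8| = |-23|/((n + 3)) = 23/((n + 3)).
Since n + 3 ≥ n for n ≥ 1, this is ≤ 23/(n) = 23/n.
So |(8n + 1)/(n + 3) − 8| < ϵ whenever n > 23/ϵ.
Take N = 23/ϵ. If n > N then |(8n + 1)/(n + 3) − 8| ≤ 23/n < ϵ.

N = 23/ϵ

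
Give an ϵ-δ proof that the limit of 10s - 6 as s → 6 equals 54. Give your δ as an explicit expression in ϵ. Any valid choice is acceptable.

δ = ϵ/10

Fix ϵ > 0. We need δ > 0 so that 0 < |s − 6| < δ implies |(10s - 6) − 54| < ϵ.
Since (10s - 6) − 54 = 10(s − 6), we have |(10s - 6) − 54| = 10|s − 6|.
So 10|s − 6| < ϵ exactly when |s − 6| < ϵ/10.
Choosing δ = ϵ/10 gives |(10s - 6) − 54| = 10|s − 6| < ϵ whenever |s − 6| < δ.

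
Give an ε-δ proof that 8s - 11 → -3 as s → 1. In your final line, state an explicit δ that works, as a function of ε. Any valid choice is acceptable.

δ = ε/8

Let ε > 0 be given. We need δ > 0 so that 0 < |s − 1| < δ implies |(8s - 11) + 3| < ε.
Since (8s - 11) + 3 = 8(s − 1), we have |(8s - 11) + 3| = 8|s − 1|.
So 8|s − 1| < ε exactly when |s − 1| < ε/8.
Choosing δ = ε/8 gives |(8s - 11) + 3| = 8|s − 1| < ε whenever |s − 1| < δ.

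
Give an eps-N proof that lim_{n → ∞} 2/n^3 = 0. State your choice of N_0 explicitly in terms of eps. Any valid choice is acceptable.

N_0 = (2/eps)^{1/3}

Fix eps > 0. For n ≥ 1, |2/n^3 − 0| = 2/n^3.
2/n^3 < eps ⇔ n^3 > 2/eps ⇔ n > (2/eps)^{1/3}.
Take N_0 = (2/eps)^{1/3}. Then n > N_0 implies 2/n^3 < eps.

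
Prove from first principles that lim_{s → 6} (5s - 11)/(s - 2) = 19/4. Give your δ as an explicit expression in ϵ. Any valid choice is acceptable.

Suppose ϵ > 0. We want δ > 0 with 0 < |s − 6| < δ ⇒ |(5s - 11)/(s - 2) − (19/4)| < ϵ.
Combining over a common denominator, (5s - 11)/(s - 2) − (19/4) = [(5s - 11)·4 − 19·(s - 2)] / [4·(s - 2)] = 1(s − 6) / (4(s - 2)).
So |(5s - 11)/(s - 2) − (19/4)| = |s − 6| / (4·|s − 2|).
Require δ ≤ 2, so |s − 2| ≥ |4| − |s − 6| > 4 − 2 = 2.
Hence |(5s - 11)/(s - 2) − (19/4)| < |s − 6|/(4·2) = (1/8)|s − 6|, which is < ϵ once |s − 6| < 8ϵ.
Take δ = min(2, 8ϵ). Then 0 < |s − 6| < δ forces both bounds, so |(5s - 11)/(s - 2) − (19/4)| < ϵ.

δ = min(2, 8ϵ)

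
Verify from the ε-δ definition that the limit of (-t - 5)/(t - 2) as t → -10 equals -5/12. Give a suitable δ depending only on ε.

δ = min(6, (72/7)ε)

Suppose ε > 0. We want δ > 0 with 0 < |t + 10| < δ ⇒ |(-t - 5)/(t - 2) + 5/12| < ε.
Combining over a common denominator, (-t - 5)/(t - 2) + 5/12 = [(-t - 5)·(-12) − 5·(t - 2)] / [(-12)·(t - 2)] = 7(t + 10) / ((-12)(t - 2)).
So |(-t - 5)/(t - 2) + 5/12| = 7|t + 10| / (12·|t − 2|).
Restrict δ ≤ 6. Then |t + 10| < 6 gives |t − 2| = |(t + 10) + (-12)| ≥ 12 − 6 = 6.
Hence |(-t - 5)/(t - 2) + 5/12| < 7|t + 10|/(12·6) = (7/72)|t + 10|, which is < ε once |t + 10| < (72/7)ε.
Take δ = min(6, (72/7)ε). Then 0 < |t + 10| < δ forces both bounds, so |(-t - 5)/(t - 2) + 5/12| < ε.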